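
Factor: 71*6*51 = 21726 = 2^1 * 3^2*17^1*71^1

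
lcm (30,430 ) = 1290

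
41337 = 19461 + 21876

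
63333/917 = 63333/917 = 69.07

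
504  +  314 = 818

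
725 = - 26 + 751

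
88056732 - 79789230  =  8267502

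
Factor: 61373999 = 173^1*354763^1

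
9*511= 4599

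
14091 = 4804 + 9287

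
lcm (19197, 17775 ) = 479925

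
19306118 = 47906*403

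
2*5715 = 11430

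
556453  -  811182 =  - 254729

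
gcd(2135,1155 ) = 35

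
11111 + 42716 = 53827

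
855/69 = 12 + 9/23 = 12.39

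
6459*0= 0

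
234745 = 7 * 33535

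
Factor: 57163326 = 2^1*3^1 * 11^1*  23^1*37657^1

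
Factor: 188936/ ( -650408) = -113/389  =  - 113^1* 389^ ( - 1) 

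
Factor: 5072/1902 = 8/3 =2^3*3^( -1)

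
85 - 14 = 71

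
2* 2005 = 4010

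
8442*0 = 0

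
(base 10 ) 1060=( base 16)424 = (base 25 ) 1HA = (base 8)2044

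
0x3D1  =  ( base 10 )977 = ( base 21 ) 24b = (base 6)4305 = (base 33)tk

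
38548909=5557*6937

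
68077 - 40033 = 28044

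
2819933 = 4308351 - 1488418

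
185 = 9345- 9160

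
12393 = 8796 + 3597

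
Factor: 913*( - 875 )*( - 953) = 761327875 = 5^3*7^1*11^1*83^1*953^1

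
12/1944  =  1/162   =  0.01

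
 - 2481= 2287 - 4768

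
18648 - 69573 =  - 50925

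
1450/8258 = 725/4129 =0.18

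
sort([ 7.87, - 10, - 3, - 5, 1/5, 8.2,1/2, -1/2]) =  [-10,  -  5, - 3, - 1/2, 1/5,1/2,7.87,8.2 ] 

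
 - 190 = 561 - 751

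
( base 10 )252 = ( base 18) E0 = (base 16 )fc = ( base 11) 20A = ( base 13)165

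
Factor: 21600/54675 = 32/81 = 2^5*3^(  -  4 )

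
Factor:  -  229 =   -  229^1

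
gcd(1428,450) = 6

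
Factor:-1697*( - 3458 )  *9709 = 56974606234 = 2^1*7^2*13^1 * 19^2*73^1*1697^1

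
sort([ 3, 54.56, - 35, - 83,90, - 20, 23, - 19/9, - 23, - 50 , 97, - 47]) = [ - 83, - 50,  -  47, - 35, - 23 ,-20,  -  19/9,3,23, 54.56,90, 97 ]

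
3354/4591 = 3354/4591=0.73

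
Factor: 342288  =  2^4  *  3^2*2377^1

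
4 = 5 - 1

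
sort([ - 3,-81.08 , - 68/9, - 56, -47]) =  [-81.08, - 56, - 47, - 68/9, - 3] 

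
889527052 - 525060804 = 364466248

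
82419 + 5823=88242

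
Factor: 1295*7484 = 9691780= 2^2*5^1*7^1*37^1*1871^1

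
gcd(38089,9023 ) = 1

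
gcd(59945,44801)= 631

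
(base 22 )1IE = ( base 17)31A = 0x37e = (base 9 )1203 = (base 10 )894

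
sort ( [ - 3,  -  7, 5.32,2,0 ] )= [-7, - 3,  0,2,5.32 ] 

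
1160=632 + 528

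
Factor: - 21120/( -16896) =5/4 = 2^( - 2)*5^1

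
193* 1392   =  268656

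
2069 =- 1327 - - 3396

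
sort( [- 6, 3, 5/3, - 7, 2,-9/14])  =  [ - 7, - 6,  -  9/14,  5/3,2,3]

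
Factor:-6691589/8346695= - 5^( - 1 )*7^(-1 ) * 2389^1*2801^1*238477^( - 1)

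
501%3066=501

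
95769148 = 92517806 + 3251342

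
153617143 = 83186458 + 70430685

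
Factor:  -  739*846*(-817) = 2^1*3^2*19^1*43^1*47^1*739^1 = 510783498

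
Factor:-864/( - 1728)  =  2^(-1 )  =  1/2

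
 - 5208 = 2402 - 7610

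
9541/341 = 27 + 334/341 = 27.98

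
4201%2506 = 1695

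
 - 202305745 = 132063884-334369629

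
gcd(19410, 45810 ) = 30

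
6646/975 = 6 + 796/975= 6.82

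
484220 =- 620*(  -  781 ) 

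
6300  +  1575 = 7875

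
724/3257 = 724/3257= 0.22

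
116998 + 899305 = 1016303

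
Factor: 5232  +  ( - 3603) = 3^2*181^1 = 1629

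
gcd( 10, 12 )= 2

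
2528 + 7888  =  10416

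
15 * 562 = 8430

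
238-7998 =-7760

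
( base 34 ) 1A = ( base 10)44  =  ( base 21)22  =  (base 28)1G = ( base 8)54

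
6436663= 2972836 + 3463827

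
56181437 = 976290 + 55205147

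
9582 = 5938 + 3644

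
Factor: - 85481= - 11^1* 19^1*409^1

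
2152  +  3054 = 5206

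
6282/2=3141= 3141.00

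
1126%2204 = 1126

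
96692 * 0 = 0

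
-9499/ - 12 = 9499/12 = 791.58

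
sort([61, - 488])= [ - 488,61]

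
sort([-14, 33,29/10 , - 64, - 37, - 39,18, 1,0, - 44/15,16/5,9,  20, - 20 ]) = [ - 64, - 39,- 37, - 20, - 14,- 44/15, 0,1,29/10,16/5,9,18, 20, 33]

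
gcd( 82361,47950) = 1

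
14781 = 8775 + 6006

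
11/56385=11/56385 = 0.00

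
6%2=0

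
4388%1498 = 1392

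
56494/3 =18831 + 1/3 = 18831.33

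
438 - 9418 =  - 8980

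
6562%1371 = 1078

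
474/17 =27 + 15/17 = 27.88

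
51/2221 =51/2221= 0.02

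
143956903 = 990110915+-846154012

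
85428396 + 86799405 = 172227801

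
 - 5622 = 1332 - 6954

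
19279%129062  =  19279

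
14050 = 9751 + 4299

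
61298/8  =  7662 + 1/4 = 7662.25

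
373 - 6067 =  - 5694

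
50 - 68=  - 18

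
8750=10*875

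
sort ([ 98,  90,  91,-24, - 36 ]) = [ - 36, - 24,90,91, 98]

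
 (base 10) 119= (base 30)3T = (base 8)167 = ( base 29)43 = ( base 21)5E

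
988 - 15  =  973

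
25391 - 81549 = - 56158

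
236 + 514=750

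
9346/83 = 112 + 50/83 = 112.60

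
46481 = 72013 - 25532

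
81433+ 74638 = 156071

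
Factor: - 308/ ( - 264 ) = 2^( - 1)*3^( - 1 )*7^1 = 7/6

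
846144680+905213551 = 1751358231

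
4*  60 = 240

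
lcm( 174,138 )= 4002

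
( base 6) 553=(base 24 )8l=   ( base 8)325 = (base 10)213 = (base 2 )11010101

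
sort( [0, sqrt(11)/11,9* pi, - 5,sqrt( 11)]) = [ - 5,0,sqrt( 11) /11,sqrt(11), 9*pi]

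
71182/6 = 11863 + 2/3 = 11863.67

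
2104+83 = 2187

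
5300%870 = 80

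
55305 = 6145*9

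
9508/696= 13 + 115/174 = 13.66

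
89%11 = 1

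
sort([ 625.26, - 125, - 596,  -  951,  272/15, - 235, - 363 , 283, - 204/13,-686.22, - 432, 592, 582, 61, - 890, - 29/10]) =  [ - 951, - 890, - 686.22, - 596, - 432, - 363, - 235, - 125,  -  204/13, - 29/10, 272/15,61,283,582,592, 625.26 ] 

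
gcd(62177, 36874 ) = 1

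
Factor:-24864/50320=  - 42/85 = - 2^1*3^1*5^(  -  1 )*7^1*17^ (  -  1 )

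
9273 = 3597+5676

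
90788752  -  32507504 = 58281248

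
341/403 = 11/13 = 0.85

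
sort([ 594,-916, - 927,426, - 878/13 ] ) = [- 927, - 916, - 878/13,426,594 ] 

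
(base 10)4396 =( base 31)4hp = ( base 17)f3a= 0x112c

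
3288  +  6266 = 9554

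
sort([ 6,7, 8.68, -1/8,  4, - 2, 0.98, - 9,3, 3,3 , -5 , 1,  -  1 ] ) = [-9, - 5, - 2, - 1, - 1/8, 0.98 , 1,3, 3, 3,  4,6, 7, 8.68]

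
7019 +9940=16959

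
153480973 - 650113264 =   -  496632291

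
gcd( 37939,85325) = 1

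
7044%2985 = 1074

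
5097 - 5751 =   -  654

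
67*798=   53466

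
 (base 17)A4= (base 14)C6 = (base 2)10101110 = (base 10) 174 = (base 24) 76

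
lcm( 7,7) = 7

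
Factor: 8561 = 7^1 * 1223^1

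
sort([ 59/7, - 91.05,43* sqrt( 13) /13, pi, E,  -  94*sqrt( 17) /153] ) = [ - 91.05, - 94*sqrt( 17)/153, E, pi,59/7, 43*sqrt( 13 ) /13] 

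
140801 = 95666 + 45135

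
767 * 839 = 643513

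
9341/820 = 11 +321/820= 11.39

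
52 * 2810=146120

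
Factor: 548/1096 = 2^( - 1) = 1/2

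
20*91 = 1820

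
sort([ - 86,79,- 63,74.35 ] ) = [ - 86 , - 63,74.35, 79] 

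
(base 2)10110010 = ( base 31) 5n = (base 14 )CA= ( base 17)a8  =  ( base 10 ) 178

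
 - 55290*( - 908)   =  50203320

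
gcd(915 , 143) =1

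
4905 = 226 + 4679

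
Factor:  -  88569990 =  - 2^1*3^3 * 5^1 * 328037^1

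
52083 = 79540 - 27457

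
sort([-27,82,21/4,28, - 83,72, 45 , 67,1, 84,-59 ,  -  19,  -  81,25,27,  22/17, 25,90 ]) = [ - 83, - 81, - 59, -27, - 19,1, 22/17,21/4,  25,25 , 27,28, 45,67, 72,82,84,90 ] 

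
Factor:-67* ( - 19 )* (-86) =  - 2^1 * 19^1*43^1*67^1 = - 109478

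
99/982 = 99/982 = 0.10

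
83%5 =3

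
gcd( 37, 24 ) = 1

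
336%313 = 23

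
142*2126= 301892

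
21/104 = 21/104 = 0.20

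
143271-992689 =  - 849418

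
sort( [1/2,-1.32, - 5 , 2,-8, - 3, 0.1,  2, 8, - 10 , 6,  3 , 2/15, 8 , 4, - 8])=[ - 10,-8, - 8,-5,  -  3 , - 1.32,  0.1, 2/15, 1/2, 2, 2,  3,4,  6,8,8]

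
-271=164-435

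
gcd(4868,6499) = 1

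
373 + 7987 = 8360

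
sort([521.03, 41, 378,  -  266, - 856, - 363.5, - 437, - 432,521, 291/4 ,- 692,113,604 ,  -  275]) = [ - 856, - 692, - 437, - 432 , - 363.5, - 275, - 266,41, 291/4,113,  378,  521,521.03,  604]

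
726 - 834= - 108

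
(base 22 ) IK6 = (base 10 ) 9158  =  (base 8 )21706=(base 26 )DE6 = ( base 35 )7GN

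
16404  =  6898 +9506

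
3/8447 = 3/8447 = 0.00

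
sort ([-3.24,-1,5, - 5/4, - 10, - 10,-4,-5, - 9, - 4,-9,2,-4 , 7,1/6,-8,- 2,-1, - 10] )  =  [-10, - 10,-10,-9, - 9, - 8,-5,  -  4,  -  4, - 4, - 3.24 ,  -  2,  -  5/4, - 1 , - 1, 1/6, 2 , 5, 7]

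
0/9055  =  0=0.00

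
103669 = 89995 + 13674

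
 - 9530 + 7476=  - 2054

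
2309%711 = 176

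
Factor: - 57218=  - 2^1*7^1*61^1*67^1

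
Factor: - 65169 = -3^2 * 13^1*557^1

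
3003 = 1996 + 1007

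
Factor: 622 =2^1 * 311^1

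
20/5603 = 20/5603 = 0.00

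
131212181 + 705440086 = 836652267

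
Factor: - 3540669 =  - 3^1 * 11^1 * 19^1*5647^1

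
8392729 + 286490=8679219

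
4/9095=4/9095 = 0.00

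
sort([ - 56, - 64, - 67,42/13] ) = [-67, - 64,-56,42/13 ]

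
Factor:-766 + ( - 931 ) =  - 1697^1 = - 1697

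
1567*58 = 90886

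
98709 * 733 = 72353697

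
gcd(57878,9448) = 2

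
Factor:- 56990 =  - 2^1*5^1 * 41^1*139^1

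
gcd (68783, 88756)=1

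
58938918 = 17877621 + 41061297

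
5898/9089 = 5898/9089 = 0.65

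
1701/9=189 = 189.00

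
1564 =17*92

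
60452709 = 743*81363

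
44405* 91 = 4040855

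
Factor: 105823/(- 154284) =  - 2^( - 2)*3^( - 1)*13^( - 1)*107^1 = - 107/156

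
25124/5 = 5024 + 4/5 = 5024.80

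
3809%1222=143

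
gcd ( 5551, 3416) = 427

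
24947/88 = 24947/88 = 283.49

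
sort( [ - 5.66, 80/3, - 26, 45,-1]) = [ - 26, - 5.66, - 1,80/3,45 ] 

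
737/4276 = 737/4276 = 0.17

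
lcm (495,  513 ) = 28215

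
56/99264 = 7/12408 = 0.00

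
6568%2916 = 736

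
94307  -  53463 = 40844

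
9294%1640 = 1094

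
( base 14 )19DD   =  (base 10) 4703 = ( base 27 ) 6C5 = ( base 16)125f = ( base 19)D0A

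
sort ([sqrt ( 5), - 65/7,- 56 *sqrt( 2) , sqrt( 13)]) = [ - 56 * sqrt(2 ), - 65/7,sqrt (5 ),sqrt( 13 )] 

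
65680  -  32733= 32947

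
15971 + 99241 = 115212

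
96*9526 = 914496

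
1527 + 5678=7205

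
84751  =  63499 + 21252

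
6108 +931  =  7039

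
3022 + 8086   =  11108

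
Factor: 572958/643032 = 139/156 = 2^ ( - 2 )*3^(-1)*13^(- 1)*139^1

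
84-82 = 2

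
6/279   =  2/93 = 0.02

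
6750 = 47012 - 40262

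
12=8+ 4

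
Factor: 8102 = 2^1*4051^1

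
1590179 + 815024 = 2405203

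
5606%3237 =2369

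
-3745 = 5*( - 749 ) 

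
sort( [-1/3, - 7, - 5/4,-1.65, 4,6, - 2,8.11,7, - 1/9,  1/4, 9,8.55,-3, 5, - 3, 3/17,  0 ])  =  [ - 7, - 3,-3, - 2 , - 1.65, - 5/4, - 1/3, - 1/9, 0,3/17,1/4,  4, 5, 6, 7,8.11,8.55,9]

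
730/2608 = 365/1304 = 0.28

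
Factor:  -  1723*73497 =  - 126635331   =  - 3^1 * 1723^1*24499^1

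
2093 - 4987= - 2894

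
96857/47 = 2060 + 37/47=2060.79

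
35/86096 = 35/86096 = 0.00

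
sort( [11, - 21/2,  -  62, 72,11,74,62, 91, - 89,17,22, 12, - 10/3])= [ - 89, - 62,  -  21/2,-10/3 , 11,11,12 , 17, 22,62, 72,74,91 ] 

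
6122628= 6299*972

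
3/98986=3/98986=0.00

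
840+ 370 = 1210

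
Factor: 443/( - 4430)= - 1/10 = - 2^( - 1)*5^( - 1)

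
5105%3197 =1908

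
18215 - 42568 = -24353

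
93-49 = 44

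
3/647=3/647 = 0.00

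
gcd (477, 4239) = 9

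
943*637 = 600691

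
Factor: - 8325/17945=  - 45/97 =-3^2*5^1*97^( - 1 )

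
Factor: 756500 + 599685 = 1356185  =  5^1*29^1*47^1*199^1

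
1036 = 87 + 949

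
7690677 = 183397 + 7507280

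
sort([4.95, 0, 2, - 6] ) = [ - 6, 0, 2, 4.95 ]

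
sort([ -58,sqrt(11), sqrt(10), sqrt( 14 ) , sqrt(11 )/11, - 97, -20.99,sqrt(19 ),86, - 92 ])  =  [ - 97, - 92,-58,-20.99,  sqrt( 11) /11,  sqrt(10 ),  sqrt(11 ),sqrt(14),sqrt( 19), 86 ]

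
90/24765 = 6/1651=0.00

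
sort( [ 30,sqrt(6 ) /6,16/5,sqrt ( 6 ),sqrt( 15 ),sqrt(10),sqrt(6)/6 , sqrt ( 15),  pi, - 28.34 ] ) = [  -  28.34,sqrt( 6)/6,  sqrt (6)/6,sqrt (6 ), pi,sqrt( 10),16/5,sqrt ( 15 ),sqrt(15) , 30]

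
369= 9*41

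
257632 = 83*3104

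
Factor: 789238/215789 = 2^1 * 7^(-1)* 29^( - 1)*1063^( - 1) * 394619^1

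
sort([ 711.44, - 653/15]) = [ - 653/15, 711.44 ]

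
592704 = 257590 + 335114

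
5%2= 1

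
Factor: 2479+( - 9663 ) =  - 7184 = - 2^4 * 449^1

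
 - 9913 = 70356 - 80269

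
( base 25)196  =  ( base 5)11411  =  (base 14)452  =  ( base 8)1530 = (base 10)856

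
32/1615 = 32/1615= 0.02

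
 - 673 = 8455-9128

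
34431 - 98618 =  - 64187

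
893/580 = 1+313/580 = 1.54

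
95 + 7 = 102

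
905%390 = 125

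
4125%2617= 1508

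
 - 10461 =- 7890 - 2571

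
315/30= 10+ 1/2 = 10.50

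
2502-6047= - 3545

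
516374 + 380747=897121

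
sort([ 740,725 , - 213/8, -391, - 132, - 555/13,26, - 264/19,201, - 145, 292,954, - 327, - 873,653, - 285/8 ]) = [ - 873, - 391 , - 327, - 145, - 132, - 555/13, - 285/8,  -  213/8, - 264/19,26,201,292,653,  725,740,954 ] 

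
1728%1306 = 422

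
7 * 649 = 4543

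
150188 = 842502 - 692314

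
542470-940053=-397583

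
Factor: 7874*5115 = 2^1*3^1*5^1*11^1*31^2*127^1 =40275510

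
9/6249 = 3/2083 = 0.00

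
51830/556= 93 + 61/278= 93.22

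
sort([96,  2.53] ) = [ 2.53, 96] 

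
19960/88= 2495/11=226.82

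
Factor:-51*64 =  - 3264  =  -2^6  *3^1 *17^1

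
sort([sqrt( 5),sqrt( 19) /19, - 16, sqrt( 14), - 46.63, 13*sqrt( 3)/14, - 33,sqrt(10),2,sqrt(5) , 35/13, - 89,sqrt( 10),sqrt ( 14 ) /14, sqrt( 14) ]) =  [ - 89,-46.63, - 33, - 16, sqrt( 19 )/19,sqrt(14 )/14, 13*sqrt(3)/14,2, sqrt( 5),sqrt( 5), 35/13,sqrt( 10 ),sqrt ( 10 ),  sqrt( 14 ),  sqrt(14)]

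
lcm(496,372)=1488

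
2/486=1/243 = 0.00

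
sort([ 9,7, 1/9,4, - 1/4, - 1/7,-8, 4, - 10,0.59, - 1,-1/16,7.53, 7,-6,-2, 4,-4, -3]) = [ - 10 , - 8, - 6,  -  4,-3, - 2, - 1, - 1/4,-1/7, -1/16, 1/9, 0.59, 4 , 4, 4, 7, 7, 7.53,9 ] 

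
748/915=748/915 =0.82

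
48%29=19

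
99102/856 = 115 + 331/428 = 115.77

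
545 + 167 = 712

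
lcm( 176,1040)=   11440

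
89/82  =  89/82 = 1.09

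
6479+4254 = 10733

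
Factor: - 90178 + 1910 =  - 2^2*22067^1 = -88268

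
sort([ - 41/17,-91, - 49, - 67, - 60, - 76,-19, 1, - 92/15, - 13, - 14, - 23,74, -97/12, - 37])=[-91, - 76 , - 67, - 60, - 49, - 37, - 23, - 19, - 14, - 13, - 97/12, - 92/15, - 41/17,  1,74]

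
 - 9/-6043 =9/6043 = 0.00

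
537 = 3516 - 2979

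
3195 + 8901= 12096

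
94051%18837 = 18703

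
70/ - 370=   -  1+30/37= - 0.19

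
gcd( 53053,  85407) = 7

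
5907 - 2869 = 3038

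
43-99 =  - 56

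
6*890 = 5340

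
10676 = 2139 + 8537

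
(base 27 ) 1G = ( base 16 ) 2b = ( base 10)43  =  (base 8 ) 53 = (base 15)2D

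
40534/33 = 1228 + 10/33 = 1228.30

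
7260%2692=1876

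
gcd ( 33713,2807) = 1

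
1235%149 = 43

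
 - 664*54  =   - 35856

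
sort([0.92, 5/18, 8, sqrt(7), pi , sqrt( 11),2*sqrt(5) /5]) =[ 5/18 , 2*sqrt(5) /5 , 0.92,sqrt(7),pi,  sqrt(11) , 8 ] 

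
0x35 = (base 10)53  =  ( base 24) 25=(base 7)104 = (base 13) 41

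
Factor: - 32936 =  - 2^3*23^1*179^1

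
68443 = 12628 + 55815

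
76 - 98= - 22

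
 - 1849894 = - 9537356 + 7687462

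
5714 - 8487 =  - 2773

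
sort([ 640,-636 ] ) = [- 636,640]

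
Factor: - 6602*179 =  - 2^1*179^1*3301^1 = - 1181758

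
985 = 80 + 905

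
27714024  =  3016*9189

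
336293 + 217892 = 554185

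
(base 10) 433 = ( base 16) 1b1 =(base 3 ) 121001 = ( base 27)G1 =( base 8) 661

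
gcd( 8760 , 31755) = 1095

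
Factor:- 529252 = - 2^2*132313^1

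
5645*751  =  4239395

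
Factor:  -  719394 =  - 2^1*3^1*13^1*23^1*401^1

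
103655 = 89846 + 13809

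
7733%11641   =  7733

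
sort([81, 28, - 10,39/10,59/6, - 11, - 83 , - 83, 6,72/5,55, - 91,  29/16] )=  [ - 91, - 83, - 83, - 11,- 10,  29/16,39/10,6,59/6,  72/5,28, 55,  81]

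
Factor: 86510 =2^1*5^1*41^1*211^1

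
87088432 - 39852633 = 47235799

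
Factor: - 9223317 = - 3^2*131^1*7823^1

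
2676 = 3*892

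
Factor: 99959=19^1*5261^1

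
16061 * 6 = 96366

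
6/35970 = 1/5995= 0.00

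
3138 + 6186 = 9324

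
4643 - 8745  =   - 4102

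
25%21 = 4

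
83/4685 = 83/4685 = 0.02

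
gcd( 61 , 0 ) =61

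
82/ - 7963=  - 1+7881/7963 = - 0.01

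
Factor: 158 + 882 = 1040 = 2^4*5^1*13^1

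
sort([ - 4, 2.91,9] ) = [ - 4,2.91,  9 ]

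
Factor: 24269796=2^2*3^2*674161^1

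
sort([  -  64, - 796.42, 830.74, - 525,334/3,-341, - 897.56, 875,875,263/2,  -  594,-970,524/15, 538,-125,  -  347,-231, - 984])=[ - 984,-970, - 897.56, -796.42 ,-594,-525,-347 ,-341, - 231, - 125,-64, 524/15,334/3, 263/2, 538, 830.74,875,  875]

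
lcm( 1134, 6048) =18144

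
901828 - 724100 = 177728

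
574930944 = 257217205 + 317713739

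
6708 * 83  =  556764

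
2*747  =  1494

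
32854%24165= 8689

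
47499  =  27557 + 19942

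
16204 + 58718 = 74922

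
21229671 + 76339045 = 97568716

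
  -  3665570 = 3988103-7653673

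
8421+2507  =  10928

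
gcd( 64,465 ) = 1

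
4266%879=750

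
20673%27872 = 20673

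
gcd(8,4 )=4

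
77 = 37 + 40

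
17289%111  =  84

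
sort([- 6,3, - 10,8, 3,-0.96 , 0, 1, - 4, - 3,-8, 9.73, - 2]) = [ - 10 , - 8,  -  6 ,-4, - 3, - 2, - 0.96, 0 , 1,3,3, 8,9.73 ] 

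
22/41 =22/41   =  0.54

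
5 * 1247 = 6235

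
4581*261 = 1195641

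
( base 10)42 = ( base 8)52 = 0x2a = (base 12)36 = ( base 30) 1C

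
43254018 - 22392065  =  20861953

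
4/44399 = 4/44399 = 0.00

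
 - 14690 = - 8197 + -6493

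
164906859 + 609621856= 774528715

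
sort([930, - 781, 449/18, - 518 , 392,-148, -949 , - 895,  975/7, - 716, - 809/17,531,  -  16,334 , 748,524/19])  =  [ - 949 , - 895, - 781, - 716, - 518 , - 148, - 809/17, - 16 , 449/18,524/19, 975/7,334 , 392,531,748,  930] 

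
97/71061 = 97/71061 = 0.00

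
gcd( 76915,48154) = 1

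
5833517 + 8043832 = 13877349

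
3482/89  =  3482/89 =39.12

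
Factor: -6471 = - 3^2*719^1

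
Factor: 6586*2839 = 18697654 = 2^1*17^1*37^1*89^1*167^1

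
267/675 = 89/225=0.40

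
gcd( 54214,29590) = 2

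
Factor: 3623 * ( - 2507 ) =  - 23^1*109^1*3623^1 = - 9082861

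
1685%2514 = 1685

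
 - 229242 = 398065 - 627307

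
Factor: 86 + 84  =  170 = 2^1*5^1*17^1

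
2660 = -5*( - 532 ) 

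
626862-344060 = 282802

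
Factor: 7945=5^1 * 7^1*227^1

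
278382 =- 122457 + 400839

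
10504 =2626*4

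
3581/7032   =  3581/7032 =0.51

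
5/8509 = 5/8509 =0.00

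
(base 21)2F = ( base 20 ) 2H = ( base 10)57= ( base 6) 133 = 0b111001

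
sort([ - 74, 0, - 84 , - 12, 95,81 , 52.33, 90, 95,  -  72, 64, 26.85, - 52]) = [ - 84, - 74 , - 72, - 52, - 12,  0, 26.85,52.33, 64,  81 , 90,95 , 95 ] 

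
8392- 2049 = 6343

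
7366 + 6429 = 13795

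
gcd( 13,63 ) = 1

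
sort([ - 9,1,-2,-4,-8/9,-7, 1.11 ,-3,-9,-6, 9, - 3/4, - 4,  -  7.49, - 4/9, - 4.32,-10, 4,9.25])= [-10  ,-9, - 9, - 7.49,  -  7,- 6,-4.32, - 4,-4,  -  3, - 2, -8/9, -3/4, - 4/9,  1 , 1.11, 4,9,9.25]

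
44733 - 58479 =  - 13746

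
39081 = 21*1861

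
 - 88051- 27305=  - 115356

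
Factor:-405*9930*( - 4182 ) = 16818540300 = 2^2*3^6*5^2*17^1*41^1*331^1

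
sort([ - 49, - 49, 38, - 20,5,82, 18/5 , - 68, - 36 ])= [ - 68, - 49, - 49, - 36, - 20, 18/5, 5,38, 82 ] 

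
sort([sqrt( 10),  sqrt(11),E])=[E,sqrt( 10),sqrt( 11)] 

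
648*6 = 3888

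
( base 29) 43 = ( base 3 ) 11102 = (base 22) 59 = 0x77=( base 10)119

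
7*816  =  5712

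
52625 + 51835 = 104460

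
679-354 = 325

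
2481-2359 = 122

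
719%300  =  119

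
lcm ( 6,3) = 6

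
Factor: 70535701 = 70535701^1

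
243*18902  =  4593186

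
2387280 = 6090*392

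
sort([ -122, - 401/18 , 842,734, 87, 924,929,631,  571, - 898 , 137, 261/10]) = [ - 898, - 122, - 401/18, 261/10,87, 137, 571,631, 734 , 842, 924, 929 ] 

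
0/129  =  0 = 0.00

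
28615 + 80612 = 109227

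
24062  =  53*454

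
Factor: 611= 13^1*47^1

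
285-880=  - 595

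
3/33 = 1/11=   0.09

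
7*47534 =332738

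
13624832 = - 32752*( - 416 )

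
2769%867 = 168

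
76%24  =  4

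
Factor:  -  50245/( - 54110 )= 2^ ( - 1 ) * 7^( - 1 ) * 13^1= 13/14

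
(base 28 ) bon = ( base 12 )5487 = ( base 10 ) 9319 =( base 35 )7l9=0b10010001100111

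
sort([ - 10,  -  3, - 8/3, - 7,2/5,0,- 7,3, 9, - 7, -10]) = [ - 10, - 10 ,- 7, - 7, - 7, - 3, - 8/3, 0, 2/5,3,9]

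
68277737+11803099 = 80080836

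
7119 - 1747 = 5372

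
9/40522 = 9/40522=0.00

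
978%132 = 54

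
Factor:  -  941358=-2^1*3^1*11^1*17^1*839^1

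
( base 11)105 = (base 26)4M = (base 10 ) 126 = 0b1111110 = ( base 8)176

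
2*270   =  540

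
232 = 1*232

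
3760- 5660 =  - 1900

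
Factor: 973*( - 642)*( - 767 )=479118822=2^1*3^1*7^1*13^1* 59^1*107^1*139^1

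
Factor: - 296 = -2^3*37^1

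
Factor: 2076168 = 2^3*3^1*19^1*29^1*157^1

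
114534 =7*16362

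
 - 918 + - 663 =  - 1581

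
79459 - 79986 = -527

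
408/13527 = 136/4509 = 0.03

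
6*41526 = 249156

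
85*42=3570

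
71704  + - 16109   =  55595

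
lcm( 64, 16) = 64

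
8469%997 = 493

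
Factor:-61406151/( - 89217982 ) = 2^(-1)* 3^1* 7^(-1)*41^1 * 103^( - 1)*127^1 * 3931^1*61871^(-1) 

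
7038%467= 33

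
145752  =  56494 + 89258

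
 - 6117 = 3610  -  9727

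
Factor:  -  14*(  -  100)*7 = 2^3*5^2*7^2 = 9800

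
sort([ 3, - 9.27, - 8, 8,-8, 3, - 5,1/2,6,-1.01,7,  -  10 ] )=[  -  10,-9.27 ,-8,-8, - 5,-1.01, 1/2, 3, 3, 6,7,8]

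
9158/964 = 9 + 1/2 = 9.50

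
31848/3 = 10616  =  10616.00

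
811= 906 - 95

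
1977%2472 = 1977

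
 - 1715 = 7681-9396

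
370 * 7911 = 2927070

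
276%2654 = 276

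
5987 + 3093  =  9080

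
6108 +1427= 7535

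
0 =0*6485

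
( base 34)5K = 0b10111110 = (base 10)190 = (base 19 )a0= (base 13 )118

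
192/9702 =32/1617 = 0.02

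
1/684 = 1/684 = 0.00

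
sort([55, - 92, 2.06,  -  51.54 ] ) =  [ - 92,- 51.54,2.06, 55 ] 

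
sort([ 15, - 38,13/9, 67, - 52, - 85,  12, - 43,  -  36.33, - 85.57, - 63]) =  [ - 85.57, - 85, - 63, - 52, - 43, - 38, - 36.33,13/9, 12,15,67 ]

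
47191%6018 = 5065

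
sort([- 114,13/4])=[ - 114, 13/4] 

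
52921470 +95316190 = 148237660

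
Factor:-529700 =  -  2^2*5^2*5297^1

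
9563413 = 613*15601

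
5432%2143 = 1146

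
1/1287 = 1/1287 = 0.00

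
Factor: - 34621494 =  -2^1*3^1*5770249^1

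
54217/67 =809 + 14/67 = 809.21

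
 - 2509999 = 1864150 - 4374149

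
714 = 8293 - 7579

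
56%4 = 0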